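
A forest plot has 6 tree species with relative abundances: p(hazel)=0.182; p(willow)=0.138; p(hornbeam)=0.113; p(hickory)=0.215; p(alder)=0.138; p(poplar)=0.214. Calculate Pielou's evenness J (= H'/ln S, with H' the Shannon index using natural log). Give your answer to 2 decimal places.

0.98

H' = −Σ pᵢ ln pᵢ = −((-0.3101) + (-0.2733) + (-0.2464) + (-0.3305) + (-0.2733) + (-0.3299)) = 1.7635 (working shown to 4 dp, full precision carried).
With S = 6 species, ln S = 1.7918, so J = 1.7635/1.7918 = 0.9842, i.e. 0.98 to 2 decimal places.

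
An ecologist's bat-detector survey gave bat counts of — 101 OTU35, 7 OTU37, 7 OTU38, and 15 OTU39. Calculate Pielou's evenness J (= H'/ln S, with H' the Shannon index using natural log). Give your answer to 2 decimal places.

Total N = 101+7+7+15 = 130, so the proportions are 0.7769, 0.0538, 0.0538, 0.1154 (working shown to 4 dp, full precision carried).
H' = −Σ pᵢ ln pᵢ = −((-0.1961) + (-0.1573) + (-0.1573) + (-0.2492)) = 0.7599.
With S = 4 species, ln S = 1.3863, so J = 0.7599/1.3863 = 0.5482, i.e. 0.55 to 2 decimal places.

0.55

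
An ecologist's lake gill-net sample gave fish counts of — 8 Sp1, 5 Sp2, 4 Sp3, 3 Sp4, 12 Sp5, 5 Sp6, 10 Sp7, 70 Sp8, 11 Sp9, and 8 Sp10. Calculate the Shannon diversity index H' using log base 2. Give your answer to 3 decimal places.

2.475

Total N = 8+5+4+3+12+5+10+70+11+8 = 136, so the proportions are 0.05882, 0.03676, 0.02941, 0.02206, 0.08824, 0.03676, 0.07353, 0.51471, 0.08088, 0.05882 (working shown to 5 dp, full precision carried).
Each pᵢ log₂ pᵢ term: 0.05882×(-4.08746)=-0.24044, 0.03676×(-4.76553)=-0.17520, 0.02941×(-5.08746)=-0.14963, 0.02206×(-5.50250)=-0.12138, 0.08824×(-3.50250)=-0.30904, 0.03676×(-4.76553)=-0.17520, 0.07353×(-3.76553)=-0.27688, 0.51471×(-0.95818)=-0.49318, 0.08088×(-3.62803)=-0.29344, 0.05882×(-4.08746)=-0.24044.
Sum = -2.47484, so H' = 2.475.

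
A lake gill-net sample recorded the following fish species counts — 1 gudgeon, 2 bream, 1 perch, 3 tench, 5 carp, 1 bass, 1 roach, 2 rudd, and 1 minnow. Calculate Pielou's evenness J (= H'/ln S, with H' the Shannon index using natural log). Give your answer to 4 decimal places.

0.9116

Total N = 1+2+1+3+5+1+1+2+1 = 17, so the proportions are 0.058824, 0.117647, 0.058824, 0.176471, 0.294118, 0.058824, 0.058824, 0.117647, 0.058824 (working shown to 6 dp, full precision carried).
H' = −Σ pᵢ ln pᵢ = −((-0.166660) + (-0.251772) + (-0.166660) + (-0.306106) + (-0.359934) + (-0.166660) + (-0.166660) + (-0.251772) + (-0.166660)) = 2.002883.
With S = 9 species, ln S = 2.197225, so J = 2.002883/2.197225 = 0.911551, i.e. 0.9116 to 4 decimal places.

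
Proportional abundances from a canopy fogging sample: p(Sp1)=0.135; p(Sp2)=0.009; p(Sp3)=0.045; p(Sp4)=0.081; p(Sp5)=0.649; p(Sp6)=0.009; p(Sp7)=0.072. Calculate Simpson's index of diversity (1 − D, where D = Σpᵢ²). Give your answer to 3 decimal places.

D = 0.135² + 0.009² + 0.045² + 0.081² + 0.649² + 0.009² + 0.072² = 0.01823 + 0.00008 + 0.00202 + 0.00656 + 0.42120 + 0.00008 + 0.00518 = 0.45336 (working shown to 5 dp, full precision carried).
So 1 − D = 0.54664, i.e. 0.547 to 3 decimal places.

0.547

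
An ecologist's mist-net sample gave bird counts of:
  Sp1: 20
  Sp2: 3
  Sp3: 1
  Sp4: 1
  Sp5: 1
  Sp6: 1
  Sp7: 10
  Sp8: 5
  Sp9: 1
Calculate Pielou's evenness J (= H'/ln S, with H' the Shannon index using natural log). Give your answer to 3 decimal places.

0.714

Total N = 20+3+1+1+1+1+10+5+1 = 43, so the proportions are 0.46512, 0.06977, 0.02326, 0.02326, 0.02326, 0.02326, 0.23256, 0.11628, 0.02326 (working shown to 5 dp, full precision carried).
H' = −Σ pᵢ ln pᵢ = −((-0.35603) + (-0.18576) + (-0.08747) + (-0.08747) + (-0.08747) + (-0.08747) + (-0.33921) + (-0.25020) + (-0.08747)) = 1.56856.
With S = 9 species, ln S = 2.19722, so J = 1.56856/2.19722 = 0.71388, i.e. 0.714 to 3 decimal places.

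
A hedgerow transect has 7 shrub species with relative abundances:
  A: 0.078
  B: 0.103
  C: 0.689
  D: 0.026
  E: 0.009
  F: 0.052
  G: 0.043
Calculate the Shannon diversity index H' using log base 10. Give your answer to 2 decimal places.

Each pᵢ log₁₀ pᵢ term (working shown to 4 dp, full precision carried): 0.078×(-1.1079)=-0.0864, 0.103×(-0.9872)=-0.1017, 0.689×(-0.1618)=-0.1115, 0.026×(-1.5850)=-0.0412, 0.009×(-2.0458)=-0.0184, 0.052×(-1.2840)=-0.0668, 0.043×(-1.3665)=-0.0588.
Sum = -0.4847, so H' = 0.48.

0.48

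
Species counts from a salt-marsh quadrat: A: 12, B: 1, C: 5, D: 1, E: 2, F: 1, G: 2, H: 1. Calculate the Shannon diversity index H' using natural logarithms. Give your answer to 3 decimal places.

1.593

Total N = 12+1+5+1+2+1+2+1 = 25, so the proportions are 0.48, 0.04, 0.2, 0.04, 0.08, 0.04, 0.08, 0.04 (working shown to 5 dp, full precision carried).
Each pᵢ ln pᵢ term: 0.48×(-0.73397)=-0.35231, 0.04×(-3.21888)=-0.12876, 0.2×(-1.60944)=-0.32189, 0.04×(-3.21888)=-0.12876, 0.08×(-2.52573)=-0.20206, 0.04×(-3.21888)=-0.12876, 0.08×(-2.52573)=-0.20206, 0.04×(-3.21888)=-0.12876.
Sum = -1.59333, so H' = 1.593.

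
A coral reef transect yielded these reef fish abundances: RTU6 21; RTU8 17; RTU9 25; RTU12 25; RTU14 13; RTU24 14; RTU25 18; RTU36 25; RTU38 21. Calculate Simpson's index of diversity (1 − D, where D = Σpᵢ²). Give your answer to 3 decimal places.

0.883

Total N = 21+17+25+25+13+14+18+25+21 = 179, so the proportions are 0.11732, 0.09497, 0.13966, 0.13966, 0.07263, 0.07821, 0.10056, 0.13966, 0.11732 (working shown to 5 dp, full precision carried).
D = 0.11732² + 0.09497² + 0.13966² + 0.13966² + 0.07263² + 0.07821² + 0.10056² + 0.13966² + 0.11732² = 0.01376 + 0.00902 + 0.01951 + 0.01951 + 0.00527 + 0.00612 + 0.01011 + 0.01951 + 0.01376 = 0.11657.
So 1 − D = 0.88343, i.e. 0.883 to 3 decimal places.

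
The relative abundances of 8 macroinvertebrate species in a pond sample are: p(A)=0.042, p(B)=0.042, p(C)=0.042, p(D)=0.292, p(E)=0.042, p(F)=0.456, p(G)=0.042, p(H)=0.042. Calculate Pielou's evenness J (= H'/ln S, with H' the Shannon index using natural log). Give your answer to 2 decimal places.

H' = −Σ pᵢ ln pᵢ = −((-0.1331) + (-0.1331) + (-0.1331) + (-0.3595) + (-0.1331) + (-0.3581) + (-0.1331) + (-0.1331)) = 1.5164 (working shown to 4 dp, full precision carried).
With S = 8 species, ln S = 2.0794, so J = 1.5164/2.0794 = 0.7292, i.e. 0.73 to 2 decimal places.

0.73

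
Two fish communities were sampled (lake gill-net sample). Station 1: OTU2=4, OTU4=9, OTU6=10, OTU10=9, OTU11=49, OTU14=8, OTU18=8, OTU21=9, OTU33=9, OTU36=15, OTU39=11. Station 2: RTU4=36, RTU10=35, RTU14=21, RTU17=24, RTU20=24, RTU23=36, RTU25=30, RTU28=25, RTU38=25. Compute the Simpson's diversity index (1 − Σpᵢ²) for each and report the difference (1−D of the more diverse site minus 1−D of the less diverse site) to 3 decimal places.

Station 1: N=141, proportions 0.028369, 0.06383, 0.070922, 0.06383, 0.347518, 0.056738, 0.056738, 0.06383, 0.06383, 0.106383, 0.078014, giving 1−D = 0.833258 (working shown to 6 dp, full precision carried).
Station 2: N=256, proportions 0.140625, 0.136719, 0.082031, 0.09375, 0.09375, 0.140625, 0.117188, 0.097656, 0.097656, giving 1−D = 0.884644.
Difference = |0.833258 − 0.884644| = 0.051386, i.e. 0.051 to 3 decimal places.

0.051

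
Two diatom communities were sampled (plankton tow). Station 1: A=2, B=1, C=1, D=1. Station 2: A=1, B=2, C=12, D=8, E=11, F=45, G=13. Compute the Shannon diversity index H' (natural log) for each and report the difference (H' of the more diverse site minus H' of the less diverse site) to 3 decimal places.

0.159

Station 1: N=5, proportions 0.4, 0.2, 0.2, 0.2, giving H' = 1.33218 (working shown to 5 dp, full precision carried).
Station 2: N=92, proportions 0.01087, 0.02174, 0.13043, 0.08696, 0.11957, 0.48913, 0.1413, giving H' = 1.49068.
Difference = |1.33218 − 1.49068| = 0.15850, i.e. 0.159 to 3 decimal places.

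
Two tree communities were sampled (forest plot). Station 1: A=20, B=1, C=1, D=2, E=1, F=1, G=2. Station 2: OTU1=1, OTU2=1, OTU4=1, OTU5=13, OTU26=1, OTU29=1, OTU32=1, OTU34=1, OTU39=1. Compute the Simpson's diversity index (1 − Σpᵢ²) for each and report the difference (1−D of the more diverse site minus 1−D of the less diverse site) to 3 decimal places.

Station 1: N=28, proportions 0.71429, 0.03571, 0.03571, 0.07143, 0.03571, 0.03571, 0.07143, giving 1−D = 0.47449 (working shown to 5 dp, full precision carried).
Station 2: N=21, proportions 0.04762, 0.04762, 0.04762, 0.61905, 0.04762, 0.04762, 0.04762, 0.04762, 0.04762, giving 1−D = 0.59864.
Difference = |0.47449 − 0.59864| = 0.12415, i.e. 0.124 to 3 decimal places.

0.124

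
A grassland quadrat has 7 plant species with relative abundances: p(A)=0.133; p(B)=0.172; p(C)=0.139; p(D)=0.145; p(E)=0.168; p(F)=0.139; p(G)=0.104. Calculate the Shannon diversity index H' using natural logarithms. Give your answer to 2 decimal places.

1.93

Each pᵢ ln pᵢ term (working shown to 4 dp, full precision carried): 0.133×(-2.0174)=-0.2683, 0.172×(-1.7603)=-0.3028, 0.139×(-1.9733)=-0.2743, 0.145×(-1.9310)=-0.2800, 0.168×(-1.7838)=-0.2997, 0.139×(-1.9733)=-0.2743, 0.104×(-2.2634)=-0.2354.
Sum = -1.9347, so H' = 1.93.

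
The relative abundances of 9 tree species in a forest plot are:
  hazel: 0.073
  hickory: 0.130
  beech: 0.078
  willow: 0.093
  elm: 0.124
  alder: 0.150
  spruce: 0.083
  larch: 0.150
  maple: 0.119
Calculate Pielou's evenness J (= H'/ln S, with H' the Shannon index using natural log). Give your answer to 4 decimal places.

H' = −Σ pᵢ ln pᵢ = −((-0.191063) + (-0.265229) + (-0.198982) + (-0.220889) + (-0.258847) + (-0.284568) + (-0.206580) + (-0.284568) + (-0.253307)) = 2.164032 (working shown to 6 dp, full precision carried).
With S = 9 species, ln S = 2.197225, so J = 2.164032/2.197225 = 0.984894, i.e. 0.9849 to 4 decimal places.

0.9849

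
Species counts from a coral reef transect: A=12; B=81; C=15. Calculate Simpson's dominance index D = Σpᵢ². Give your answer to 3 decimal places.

0.594

Total N = 12+81+15 = 108, so the proportions are 0.11111, 0.75, 0.13889 (working shown to 5 dp, full precision carried).
D = 0.11111² + 0.75² + 0.13889² = 0.01235 + 0.56250 + 0.01929 = 0.59414.
To 3 decimal places, D = 0.594.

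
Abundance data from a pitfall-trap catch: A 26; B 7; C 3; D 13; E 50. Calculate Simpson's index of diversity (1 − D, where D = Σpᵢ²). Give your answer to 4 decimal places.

Total N = 26+7+3+13+50 = 99, so the proportions are 0.262626, 0.070707, 0.030303, 0.131313, 0.505051 (working shown to 6 dp, full precision carried).
D = 0.262626² + 0.070707² + 0.030303² + 0.131313² + 0.505051² = 0.068973 + 0.004999 + 0.000918 + 0.017243 + 0.255076 = 0.347209.
So 1 − D = 0.652791, i.e. 0.6528 to 4 decimal places.

0.6528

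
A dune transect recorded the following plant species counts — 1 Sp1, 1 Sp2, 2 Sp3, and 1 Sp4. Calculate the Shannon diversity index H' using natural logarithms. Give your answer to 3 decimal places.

Total N = 1+1+2+1 = 5, so the proportions are 0.2, 0.2, 0.4, 0.2 (working shown to 5 dp, full precision carried).
Each pᵢ ln pᵢ term: 0.2×(-1.60944)=-0.32189, 0.2×(-1.60944)=-0.32189, 0.4×(-0.91629)=-0.36652, 0.2×(-1.60944)=-0.32189.
Sum = -1.33218, so H' = 1.332.

1.332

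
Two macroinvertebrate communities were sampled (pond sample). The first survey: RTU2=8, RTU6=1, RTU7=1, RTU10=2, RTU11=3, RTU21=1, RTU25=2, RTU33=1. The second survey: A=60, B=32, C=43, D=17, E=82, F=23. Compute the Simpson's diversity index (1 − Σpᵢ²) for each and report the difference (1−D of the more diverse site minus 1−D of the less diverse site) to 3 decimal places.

0.023

The first survey: N=19, proportions 0.42105, 0.05263, 0.05263, 0.10526, 0.15789, 0.05263, 0.10526, 0.05263, giving 1−D = 0.76454 (working shown to 5 dp, full precision carried).
The second survey: N=257, proportions 0.23346, 0.12451, 0.16732, 0.06615, 0.31907, 0.08949, giving 1−D = 0.78781.
Difference = |0.76454 − 0.78781| = 0.02327, i.e. 0.023 to 3 decimal places.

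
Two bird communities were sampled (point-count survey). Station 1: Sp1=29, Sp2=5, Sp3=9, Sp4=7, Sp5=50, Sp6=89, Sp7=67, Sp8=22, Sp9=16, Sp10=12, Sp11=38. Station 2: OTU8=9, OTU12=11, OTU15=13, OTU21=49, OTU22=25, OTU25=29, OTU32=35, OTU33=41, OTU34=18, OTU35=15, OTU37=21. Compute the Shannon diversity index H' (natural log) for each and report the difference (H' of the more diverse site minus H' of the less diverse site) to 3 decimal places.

0.197

Station 1: N=344, proportions 0.0843, 0.01453, 0.02616, 0.02035, 0.14535, 0.25872, 0.19477, 0.06395, 0.04651, 0.03488, 0.11047, giving H' = 2.07230 (working shown to 5 dp, full precision carried).
Station 2: N=266, proportions 0.03383, 0.04135, 0.04887, 0.18421, 0.09398, 0.10902, 0.13158, 0.15414, 0.06767, 0.05639, 0.07895, giving H' = 2.26923.
Difference = |2.07230 − 2.26923| = 0.19693, i.e. 0.197 to 3 decimal places.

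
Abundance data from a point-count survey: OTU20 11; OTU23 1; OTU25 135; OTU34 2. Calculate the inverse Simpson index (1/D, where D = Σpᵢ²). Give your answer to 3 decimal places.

1.210

Total N = 11+1+135+2 = 149, so the proportions are 0.073826, 0.006711, 0.90604, 0.013423 (working shown to 6 dp, full precision carried).
D = 0.073826² + 0.006711² + 0.90604² + 0.013423² = 0.005450 + 0.000045 + 0.820909 + 0.000180 = 0.826584.
So 1/D = 1.20980, i.e. 1.210 to 3 decimal places.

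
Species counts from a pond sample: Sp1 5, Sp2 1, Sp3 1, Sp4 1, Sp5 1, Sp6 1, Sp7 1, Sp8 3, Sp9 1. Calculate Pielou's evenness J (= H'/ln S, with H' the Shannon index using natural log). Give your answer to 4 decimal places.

Total N = 5+1+1+1+1+1+1+3+1 = 15, so the proportions are 0.333333, 0.066667, 0.066667, 0.066667, 0.066667, 0.066667, 0.066667, 0.2, 0.066667 (working shown to 6 dp, full precision carried).
H' = −Σ pᵢ ln pᵢ = −((-0.366204) + (-0.180537) + (-0.180537) + (-0.180537) + (-0.180537) + (-0.180537) + (-0.180537) + (-0.321888) + (-0.180537)) = 1.951848.
With S = 9 species, ln S = 2.197225, so J = 1.951848/2.197225 = 0.888325, i.e. 0.8883 to 4 decimal places.

0.8883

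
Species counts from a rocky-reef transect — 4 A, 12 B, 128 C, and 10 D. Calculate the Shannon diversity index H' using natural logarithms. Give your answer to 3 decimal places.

Total N = 4+12+128+10 = 154, so the proportions are 0.02597, 0.07792, 0.83117, 0.06494 (working shown to 5 dp, full precision carried).
Each pᵢ ln pᵢ term: 0.02597×(-3.65066)=-0.09482, 0.07792×(-2.55205)=-0.19886, 0.83117×(-0.18492)=-0.15370, 0.06494×(-2.73437)=-0.17756.
Sum = -0.62494, so H' = 0.625.

0.625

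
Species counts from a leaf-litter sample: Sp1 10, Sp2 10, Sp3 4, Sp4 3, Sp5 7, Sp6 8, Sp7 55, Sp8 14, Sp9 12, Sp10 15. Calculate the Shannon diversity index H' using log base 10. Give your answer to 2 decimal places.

Total N = 10+10+4+3+7+8+55+14+12+15 = 138, so the proportions are 0.0725, 0.0725, 0.029, 0.0217, 0.0507, 0.058, 0.3986, 0.1014, 0.087, 0.1087 (working shown to 4 dp, full precision carried).
Each pᵢ log₁₀ pᵢ term: 0.0725×(-1.1399)=-0.0826, 0.0725×(-1.1399)=-0.0826, 0.029×(-1.5378)=-0.0446, 0.0217×(-1.6628)=-0.0361, 0.0507×(-1.2948)=-0.0657, 0.058×(-1.2368)=-0.0717, 0.3986×(-0.3995)=-0.1592, 0.1014×(-0.9938)=-0.1008, 0.087×(-1.0607)=-0.0922, 0.1087×(-0.9638)=-0.1048.
Sum = -0.8403, so H' = 0.84.

0.84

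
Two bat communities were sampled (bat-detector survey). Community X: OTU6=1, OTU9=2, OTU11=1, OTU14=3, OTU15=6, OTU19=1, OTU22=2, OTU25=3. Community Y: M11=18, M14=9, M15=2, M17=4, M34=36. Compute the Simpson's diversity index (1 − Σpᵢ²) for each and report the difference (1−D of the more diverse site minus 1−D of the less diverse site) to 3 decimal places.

Community X: N=19, proportions 0.05263, 0.10526, 0.05263, 0.15789, 0.31579, 0.05263, 0.10526, 0.15789, giving 1−D = 0.81994 (working shown to 5 dp, full precision carried).
Community Y: N=69, proportions 0.26087, 0.13043, 0.02899, 0.05797, 0.52174, giving 1−D = 0.63852.
Difference = |0.81994 − 0.63852| = 0.18142, i.e. 0.181 to 3 decimal places.

0.181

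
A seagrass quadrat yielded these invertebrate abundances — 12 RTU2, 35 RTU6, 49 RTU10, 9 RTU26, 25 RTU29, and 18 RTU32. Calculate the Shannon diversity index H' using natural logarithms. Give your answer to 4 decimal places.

Total N = 12+35+49+9+25+18 = 148, so the proportions are 0.081081, 0.236486, 0.331081, 0.060811, 0.168919, 0.121622 (working shown to 6 dp, full precision carried).
Each pᵢ ln pᵢ term: 0.081081×(-2.512306)=-0.203700, 0.236486×(-1.441864)=-0.340981, 0.331081×(-1.105392)=-0.365974, 0.060811×(-2.799988)=-0.170270, 0.168919×(-1.778336)=-0.300395, 0.121622×(-2.106841)=-0.256237.
Sum = -1.637558, so H' = 1.6376.

1.6376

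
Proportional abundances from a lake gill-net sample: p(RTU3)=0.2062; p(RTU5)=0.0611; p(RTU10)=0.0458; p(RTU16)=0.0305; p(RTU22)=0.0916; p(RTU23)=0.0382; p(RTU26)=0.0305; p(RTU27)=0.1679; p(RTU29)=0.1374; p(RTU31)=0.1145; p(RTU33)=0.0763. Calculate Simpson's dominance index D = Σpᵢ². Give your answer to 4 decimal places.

D = 0.2062² + 0.0611² + 0.0458² + 0.0305² + 0.0916² + 0.0382² + 0.0305² + 0.1679² + 0.1374² + 0.1145² + 0.0763² = 0.042518 + 0.003733 + 0.002098 + 0.000930 + 0.008391 + 0.001459 + 0.000930 + 0.028190 + 0.018879 + 0.013110 + 0.005822 = 0.126061 (working shown to 6 dp, full precision carried).
To 4 decimal places, D = 0.1261.

0.1261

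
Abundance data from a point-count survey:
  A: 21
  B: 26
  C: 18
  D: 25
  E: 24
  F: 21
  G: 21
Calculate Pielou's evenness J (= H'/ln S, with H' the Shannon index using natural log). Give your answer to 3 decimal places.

Total N = 21+26+18+25+24+21+21 = 156, so the proportions are 0.13462, 0.16667, 0.11538, 0.16026, 0.15385, 0.13462, 0.13462 (working shown to 5 dp, full precision carried).
H' = −Σ pᵢ ln pᵢ = −((-0.26995) + (-0.29863) + (-0.24917) + (-0.29343) + (-0.28797) + (-0.26995) + (-0.26995)) = 1.93904.
With S = 7 species, ln S = 1.94591, so J = 1.93904/1.94591 = 0.99647, i.e. 0.996 to 3 decimal places.

0.996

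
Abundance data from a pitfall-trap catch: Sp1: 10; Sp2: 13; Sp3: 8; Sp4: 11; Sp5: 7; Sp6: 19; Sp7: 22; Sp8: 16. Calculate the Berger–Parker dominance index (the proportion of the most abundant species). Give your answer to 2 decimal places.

0.21

Total N = 10+13+8+11+7+19+22+16 = 106, so the proportions are 0.0943, 0.1226, 0.0755, 0.1038, 0.066, 0.1792, 0.2075, 0.1509 (working shown to 4 dp, full precision carried).
The largest proportion is 0.2075, i.e. d = 0.21 to 2 decimal places.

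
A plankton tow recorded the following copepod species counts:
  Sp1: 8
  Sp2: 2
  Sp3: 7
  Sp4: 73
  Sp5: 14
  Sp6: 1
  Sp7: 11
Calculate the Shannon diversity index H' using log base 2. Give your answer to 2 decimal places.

1.78

Total N = 8+2+7+73+14+1+11 = 116, so the proportions are 0.069, 0.0172, 0.0603, 0.6293, 0.1207, 0.0086, 0.0948 (working shown to 4 dp, full precision carried).
Each pᵢ log₂ pᵢ term: 0.069×(-3.8580)=-0.2661, 0.0172×(-5.8580)=-0.1010, 0.0603×(-4.0506)=-0.2444, 0.6293×(-0.6682)=-0.4205, 0.1207×(-3.0506)=-0.3682, 0.0086×(-6.8580)=-0.0591, 0.0948×(-3.3985)=-0.3223.
Sum = -1.7816, so H' = 1.78.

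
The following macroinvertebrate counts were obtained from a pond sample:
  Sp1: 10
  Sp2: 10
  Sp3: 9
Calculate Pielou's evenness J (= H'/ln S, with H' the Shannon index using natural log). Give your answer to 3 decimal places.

Total N = 10+10+9 = 29, so the proportions are 0.34483, 0.34483, 0.31034 (working shown to 5 dp, full precision carried).
H' = −Σ pᵢ ln pᵢ = −((-0.36714) + (-0.36714) + (-0.36313)) = 1.09741.
With S = 3 species, ln S = 1.09861, so J = 1.09741/1.09861 = 0.99890, i.e. 0.999 to 3 decimal places.

0.999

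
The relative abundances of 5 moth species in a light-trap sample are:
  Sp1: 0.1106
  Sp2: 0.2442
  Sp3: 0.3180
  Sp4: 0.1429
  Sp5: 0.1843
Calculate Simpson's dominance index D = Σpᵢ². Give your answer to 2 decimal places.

D = 0.1106² + 0.2442² + 0.318² + 0.1429² + 0.1843² = 0.0122 + 0.0596 + 0.1011 + 0.0204 + 0.0340 = 0.2274 (working shown to 4 dp, full precision carried).
To 2 decimal places, D = 0.23.

0.23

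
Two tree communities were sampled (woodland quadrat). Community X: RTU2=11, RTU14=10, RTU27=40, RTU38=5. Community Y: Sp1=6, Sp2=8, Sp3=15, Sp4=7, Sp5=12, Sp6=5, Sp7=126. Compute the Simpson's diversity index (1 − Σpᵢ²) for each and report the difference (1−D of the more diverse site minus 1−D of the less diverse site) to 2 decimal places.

Community X: N=66, proportions 0.166667, 0.151515, 0.606061, 0.075758, giving 1−D = 0.576217 (working shown to 6 dp, full precision carried).
Community Y: N=179, proportions 0.03352, 0.044693, 0.083799, 0.039106, 0.067039, 0.027933, 0.703911, giving 1−D = 0.487563.
Difference = |0.576217 − 0.487563| = 0.088654, i.e. 0.09 to 2 decimal places.

0.09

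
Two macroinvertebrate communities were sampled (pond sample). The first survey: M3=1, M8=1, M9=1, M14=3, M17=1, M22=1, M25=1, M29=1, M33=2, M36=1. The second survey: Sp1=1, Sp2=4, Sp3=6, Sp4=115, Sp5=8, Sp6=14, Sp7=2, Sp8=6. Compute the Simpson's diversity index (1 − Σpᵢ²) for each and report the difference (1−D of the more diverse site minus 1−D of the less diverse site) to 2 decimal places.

The first survey: N=13, proportions 0.07692, 0.07692, 0.07692, 0.23077, 0.07692, 0.07692, 0.07692, 0.07692, 0.15385, 0.07692, giving 1−D = 0.87574 (working shown to 5 dp, full precision carried).
The second survey: N=156, proportions 0.00641, 0.02564, 0.03846, 0.73718, 0.05128, 0.08974, 0.01282, 0.03846, giving 1−D = 0.44206.
Difference = |0.87574 − 0.44206| = 0.43368, i.e. 0.43 to 2 decimal places.

0.43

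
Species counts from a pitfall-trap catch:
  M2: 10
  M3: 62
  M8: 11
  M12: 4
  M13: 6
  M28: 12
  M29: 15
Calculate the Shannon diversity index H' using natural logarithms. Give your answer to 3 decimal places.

Total N = 10+62+11+4+6+12+15 = 120, so the proportions are 0.08333, 0.51667, 0.09167, 0.03333, 0.05, 0.1, 0.125 (working shown to 5 dp, full precision carried).
Each pᵢ ln pᵢ term: 0.08333×(-2.48491)=-0.20708, 0.51667×(-0.66036)=-0.34118, 0.09167×(-2.38960)=-0.21905, 0.03333×(-3.40120)=-0.11337, 0.05×(-2.99573)=-0.14979, 0.1×(-2.30259)=-0.23026, 0.125×(-2.07944)=-0.25993.
Sum = -1.52066, so H' = 1.521.

1.521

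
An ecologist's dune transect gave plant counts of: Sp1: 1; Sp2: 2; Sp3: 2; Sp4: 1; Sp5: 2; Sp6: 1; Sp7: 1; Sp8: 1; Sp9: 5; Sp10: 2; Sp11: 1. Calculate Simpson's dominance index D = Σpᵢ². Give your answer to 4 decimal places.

0.1302

Total N = 1+2+2+1+2+1+1+1+5+2+1 = 19, so the proportions are 0.052632, 0.105263, 0.105263, 0.052632, 0.105263, 0.052632, 0.052632, 0.052632, 0.263158, 0.105263, 0.052632 (working shown to 6 dp, full precision carried).
D = 0.052632² + 0.105263² + 0.105263² + 0.052632² + 0.105263² + 0.052632² + 0.052632² + 0.052632² + 0.263158² + 0.105263² + 0.052632² = 0.002770 + 0.011080 + 0.011080 + 0.002770 + 0.011080 + 0.002770 + 0.002770 + 0.002770 + 0.069252 + 0.011080 + 0.002770 = 0.130194.
To 4 decimal places, D = 0.1302.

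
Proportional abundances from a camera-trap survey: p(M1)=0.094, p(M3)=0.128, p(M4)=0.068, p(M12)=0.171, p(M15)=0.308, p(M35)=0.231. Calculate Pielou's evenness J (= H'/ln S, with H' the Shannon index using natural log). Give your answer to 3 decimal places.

0.933

H' = −Σ pᵢ ln pᵢ = −((-0.22226) + (-0.26313) + (-0.18280) + (-0.30200) + (-0.36272) + (-0.33849)) = 1.67141 (working shown to 5 dp, full precision carried).
With S = 6 species, ln S = 1.79176, so J = 1.67141/1.79176 = 0.93283, i.e. 0.933 to 3 decimal places.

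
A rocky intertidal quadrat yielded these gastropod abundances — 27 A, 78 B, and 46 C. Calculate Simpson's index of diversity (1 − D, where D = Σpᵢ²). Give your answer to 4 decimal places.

Total N = 27+78+46 = 151, so the proportions are 0.178808, 0.516556, 0.304636 (working shown to 6 dp, full precision carried).
D = 0.178808² + 0.516556² + 0.304636² = 0.031972 + 0.266830 + 0.092803 = 0.391606.
So 1 − D = 0.608394, i.e. 0.6084 to 4 decimal places.

0.6084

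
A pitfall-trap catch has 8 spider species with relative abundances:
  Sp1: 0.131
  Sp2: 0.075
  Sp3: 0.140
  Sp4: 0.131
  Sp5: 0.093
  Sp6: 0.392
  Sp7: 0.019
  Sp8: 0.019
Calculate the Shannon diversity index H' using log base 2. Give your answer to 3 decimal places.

Each pᵢ log₂ pᵢ term (working shown to 5 dp, full precision carried): 0.131×(-2.93236)=-0.38414, 0.075×(-3.73697)=-0.28027, 0.14×(-2.83650)=-0.39711, 0.131×(-2.93236)=-0.38414, 0.093×(-3.42663)=-0.31868, 0.392×(-1.35107)=-0.52962, 0.019×(-5.71786)=-0.10864, 0.019×(-5.71786)=-0.10864.
Sum = -2.51124, so H' = 2.511.

2.511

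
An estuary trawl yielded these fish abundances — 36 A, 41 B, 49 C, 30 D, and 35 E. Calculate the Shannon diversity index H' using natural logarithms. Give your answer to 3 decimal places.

Total N = 36+41+49+30+35 = 191, so the proportions are 0.18848, 0.21466, 0.25654, 0.15707, 0.18325 (working shown to 5 dp, full precision carried).
Each pᵢ ln pᵢ term: 0.18848×(-1.66875)=-0.31453, 0.21466×(-1.53870)=-0.33030, 0.25654×(-1.36045)=-0.34902, 0.15707×(-1.85108)=-0.29074, 0.18325×(-1.69693)=-0.31095.
Sum = -1.59554, so H' = 1.596.

1.596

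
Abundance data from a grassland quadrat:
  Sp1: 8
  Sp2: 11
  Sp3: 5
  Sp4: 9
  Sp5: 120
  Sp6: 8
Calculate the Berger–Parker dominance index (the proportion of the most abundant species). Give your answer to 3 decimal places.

0.745

Total N = 8+11+5+9+120+8 = 161, so the proportions are 0.04969, 0.06832, 0.03106, 0.0559, 0.74534, 0.04969 (working shown to 5 dp, full precision carried).
The largest proportion is 0.74534, i.e. d = 0.745 to 3 decimal places.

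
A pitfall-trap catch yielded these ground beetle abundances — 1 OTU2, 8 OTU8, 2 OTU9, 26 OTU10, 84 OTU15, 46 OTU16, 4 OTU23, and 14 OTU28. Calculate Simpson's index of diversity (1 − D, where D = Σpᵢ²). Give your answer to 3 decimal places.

0.704

Total N = 1+8+2+26+84+46+4+14 = 185, so the proportions are 0.00541, 0.04324, 0.01081, 0.14054, 0.45405, 0.24865, 0.02162, 0.07568 (working shown to 5 dp, full precision carried).
D = 0.00541² + 0.04324² + 0.01081² + 0.14054² + 0.45405² + 0.24865² + 0.02162² + 0.07568² = 0.00003 + 0.00187 + 0.00012 + 0.01975 + 0.20617 + 0.06183 + 0.00047 + 0.00573 = 0.29595.
So 1 − D = 0.70405, i.e. 0.704 to 3 decimal places.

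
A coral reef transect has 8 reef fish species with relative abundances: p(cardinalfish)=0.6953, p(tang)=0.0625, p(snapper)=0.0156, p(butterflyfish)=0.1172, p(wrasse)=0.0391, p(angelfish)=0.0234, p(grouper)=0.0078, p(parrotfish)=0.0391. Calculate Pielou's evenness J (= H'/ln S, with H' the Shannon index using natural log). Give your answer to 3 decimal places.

H' = −Σ pᵢ ln pᵢ = −((-0.25268) + (-0.17329) + (-0.06490) + (-0.25126) + (-0.12675) + (-0.08787) + (-0.03786) + (-0.12675)) = 1.12135 (working shown to 5 dp, full precision carried).
With S = 8 species, ln S = 2.07944, so J = 1.12135/2.07944 = 0.53926, i.e. 0.539 to 3 decimal places.

0.539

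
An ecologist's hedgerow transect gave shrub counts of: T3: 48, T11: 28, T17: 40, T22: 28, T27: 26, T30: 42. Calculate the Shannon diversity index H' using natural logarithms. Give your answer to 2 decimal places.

Total N = 48+28+40+28+26+42 = 212, so the proportions are 0.2264, 0.1321, 0.1887, 0.1321, 0.1226, 0.1981 (working shown to 4 dp, full precision carried).
Each pᵢ ln pᵢ term: 0.2264×(-1.4854)=-0.3363, 0.1321×(-2.0244)=-0.2674, 0.1887×(-1.6677)=-0.3147, 0.1321×(-2.0244)=-0.2674, 0.1226×(-2.0985)=-0.2574, 0.1981×(-1.6189)=-0.3207.
Sum = -1.7638, so H' = 1.76.

1.76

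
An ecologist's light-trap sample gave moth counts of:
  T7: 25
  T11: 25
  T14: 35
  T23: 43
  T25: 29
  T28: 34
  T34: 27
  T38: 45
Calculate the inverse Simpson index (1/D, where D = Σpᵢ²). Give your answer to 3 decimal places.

Total N = 25+25+35+43+29+34+27+45 = 263, so the proportions are 0.095057, 0.095057, 0.1330798, 0.1634981, 0.1102662, 0.1292776, 0.1026616, 0.1711027 (working shown to 7 dp, full precision carried).
D = 0.095057² + 0.095057² + 0.1330798² + 0.1634981² + 0.1102662² + 0.1292776² + 0.1026616² + 0.1711027² = 0.0090358 + 0.0090358 + 0.0177102 + 0.0267316 + 0.0121586 + 0.0167127 + 0.0105394 + 0.0292761 = 0.1312004.
So 1/D = 7.62193, i.e. 7.622 to 3 decimal places.

7.622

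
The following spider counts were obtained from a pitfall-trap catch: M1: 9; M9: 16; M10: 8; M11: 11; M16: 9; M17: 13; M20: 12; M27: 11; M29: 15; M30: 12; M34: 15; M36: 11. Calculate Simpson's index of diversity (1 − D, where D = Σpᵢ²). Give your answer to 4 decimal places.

Total N = 9+16+8+11+9+13+12+11+15+12+15+11 = 142, so the proportions are 0.06338, 0.112676, 0.056338, 0.077465, 0.06338, 0.091549, 0.084507, 0.077465, 0.105634, 0.084507, 0.105634, 0.077465 (working shown to 6 dp, full precision carried).
D = 0.06338² + 0.112676² + 0.056338² + 0.077465² + 0.06338² + 0.091549² + 0.084507² + 0.077465² + 0.105634² + 0.084507² + 0.105634² + 0.077465² = 0.004017 + 0.012696 + 0.003174 + 0.006001 + 0.004017 + 0.008381 + 0.007141 + 0.006001 + 0.011159 + 0.007141 + 0.011159 + 0.006001 = 0.086888.
So 1 − D = 0.913112, i.e. 0.9131 to 4 decimal places.

0.9131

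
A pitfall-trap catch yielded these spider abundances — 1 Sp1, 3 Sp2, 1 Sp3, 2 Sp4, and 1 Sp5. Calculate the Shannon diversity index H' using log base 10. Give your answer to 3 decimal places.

0.649

Total N = 1+3+1+2+1 = 8, so the proportions are 0.125, 0.375, 0.125, 0.25, 0.125 (working shown to 5 dp, full precision carried).
Each pᵢ log₁₀ pᵢ term: 0.125×(-0.90309)=-0.11289, 0.375×(-0.42597)=-0.15974, 0.125×(-0.90309)=-0.11289, 0.25×(-0.60206)=-0.15051, 0.125×(-0.90309)=-0.11289.
Sum = -0.64891, so H' = 0.649.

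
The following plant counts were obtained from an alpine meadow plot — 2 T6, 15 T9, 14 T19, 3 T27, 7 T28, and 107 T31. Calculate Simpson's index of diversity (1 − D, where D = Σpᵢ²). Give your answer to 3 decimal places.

Total N = 2+15+14+3+7+107 = 148, so the proportions are 0.01351, 0.10135, 0.09459, 0.02027, 0.0473, 0.72297 (working shown to 5 dp, full precision carried).
D = 0.01351² + 0.10135² + 0.09459² + 0.02027² + 0.0473² + 0.72297² = 0.00018 + 0.01027 + 0.00895 + 0.00041 + 0.00224 + 0.52269 = 0.54474.
So 1 − D = 0.45526, i.e. 0.455 to 3 decimal places.

0.455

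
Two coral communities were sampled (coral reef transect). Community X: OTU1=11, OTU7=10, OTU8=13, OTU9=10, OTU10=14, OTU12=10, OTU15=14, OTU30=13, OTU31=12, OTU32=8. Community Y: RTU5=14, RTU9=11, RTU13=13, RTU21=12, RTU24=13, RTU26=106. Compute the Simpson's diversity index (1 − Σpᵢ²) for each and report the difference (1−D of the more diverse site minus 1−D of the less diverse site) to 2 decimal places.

0.32

Community X: N=115, proportions 0.0957, 0.087, 0.113, 0.087, 0.1217, 0.087, 0.1217, 0.113, 0.1043, 0.0696, giving 1−D = 0.8972 (working shown to 4 dp, full precision carried).
Community Y: N=169, proportions 0.0828, 0.0651, 0.0769, 0.071, 0.0769, 0.6272, giving 1−D = 0.5786.
Difference = |0.8972 − 0.5786| = 0.3186, i.e. 0.32 to 2 decimal places.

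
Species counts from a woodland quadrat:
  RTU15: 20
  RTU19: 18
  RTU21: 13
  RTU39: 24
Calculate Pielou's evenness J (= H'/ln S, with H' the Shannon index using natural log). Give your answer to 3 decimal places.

0.983

Total N = 20+18+13+24 = 75, so the proportions are 0.26667, 0.24, 0.17333, 0.32 (working shown to 5 dp, full precision carried).
H' = −Σ pᵢ ln pᵢ = −((-0.35247) + (-0.34251) + (-0.30377) + (-0.36462)) = 1.36337.
With S = 4 species, ln S = 1.38629, so J = 1.36337/1.38629 = 0.98346, i.e. 0.983 to 3 decimal places.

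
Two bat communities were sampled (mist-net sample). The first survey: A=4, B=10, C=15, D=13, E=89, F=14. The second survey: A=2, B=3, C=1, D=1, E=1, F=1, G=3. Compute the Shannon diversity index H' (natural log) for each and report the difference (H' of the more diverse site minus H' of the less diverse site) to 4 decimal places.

The first survey: N=145, proportions 0.0275862, 0.0689655, 0.1034483, 0.0896552, 0.6137931, 0.0965517, giving H' = 1.2596885 (working shown to 7 dp, full precision carried).
The second survey: N=12, proportions 0.1666667, 0.25, 0.0833333, 0.0833333, 0.0833333, 0.0833333, 0.25, giving H' = 1.8200760.
Difference = |1.2596885 − 1.8200760| = 0.5603875, i.e. 0.5604 to 4 decimal places.

0.5604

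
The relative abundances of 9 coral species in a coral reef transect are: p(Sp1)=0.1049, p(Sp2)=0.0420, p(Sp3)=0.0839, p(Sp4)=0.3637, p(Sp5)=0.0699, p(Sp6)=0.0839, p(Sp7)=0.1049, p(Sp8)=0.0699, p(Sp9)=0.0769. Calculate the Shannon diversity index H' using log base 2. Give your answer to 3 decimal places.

2.826

Each pᵢ log₂ pᵢ term (working shown to 5 dp, full precision carried): 0.1049×(-3.25291)=-0.34123, 0.042×(-4.57347)=-0.19209, 0.0839×(-3.57519)=-0.29996, 0.3637×(-1.45918)=-0.53070, 0.0699×(-3.83856)=-0.26832, 0.0839×(-3.57519)=-0.29996, 0.1049×(-3.25291)=-0.34123, 0.0699×(-3.83856)=-0.26832, 0.0769×(-3.70087)=-0.28460.
Sum = -2.82639, so H' = 2.826.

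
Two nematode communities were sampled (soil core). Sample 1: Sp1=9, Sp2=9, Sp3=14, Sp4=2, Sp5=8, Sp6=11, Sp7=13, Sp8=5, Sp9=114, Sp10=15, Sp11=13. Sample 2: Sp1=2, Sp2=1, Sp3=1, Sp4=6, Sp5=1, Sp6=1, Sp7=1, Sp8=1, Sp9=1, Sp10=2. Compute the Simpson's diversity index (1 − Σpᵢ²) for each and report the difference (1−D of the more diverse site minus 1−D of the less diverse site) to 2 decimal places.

0.13

Sample 1: N=213, proportions 0.0422535, 0.0422535, 0.0657277, 0.0093897, 0.0375587, 0.0516432, 0.0610329, 0.0234742, 0.5352113, 0.0704225, 0.0610329, giving 1−D = 0.6885318 (working shown to 7 dp, full precision carried).
Sample 2: N=17, proportions 0.1176471, 0.0588235, 0.0588235, 0.3529412, 0.0588235, 0.0588235, 0.0588235, 0.0588235, 0.0588235, 0.1176471, giving 1−D = 0.8235294.
Difference = |0.6885318 − 0.8235294| = 0.1349976, i.e. 0.13 to 2 decimal places.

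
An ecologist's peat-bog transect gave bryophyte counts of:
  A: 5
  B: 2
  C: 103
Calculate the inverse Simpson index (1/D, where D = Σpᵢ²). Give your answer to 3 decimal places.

1.137

Total N = 5+2+103 = 110, so the proportions are 0.045455, 0.018182, 0.936364 (working shown to 6 dp, full precision carried).
D = 0.045455² + 0.018182² + 0.936364² = 0.002066 + 0.000331 + 0.876777 = 0.879174.
So 1/D = 1.13743, i.e. 1.137 to 3 decimal places.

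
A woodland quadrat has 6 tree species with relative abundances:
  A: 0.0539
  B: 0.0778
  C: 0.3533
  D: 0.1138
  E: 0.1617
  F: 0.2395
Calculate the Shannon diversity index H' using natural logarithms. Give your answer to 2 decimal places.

1.61

Each pᵢ ln pᵢ term (working shown to 4 dp, full precision carried): 0.0539×(-2.9206)=-0.1574, 0.0778×(-2.5536)=-0.1987, 0.3533×(-1.0404)=-0.3676, 0.1138×(-2.1733)=-0.2473, 0.1617×(-1.8220)=-0.2946, 0.2395×(-1.4292)=-0.3423.
Sum = -1.6079, so H' = 1.61.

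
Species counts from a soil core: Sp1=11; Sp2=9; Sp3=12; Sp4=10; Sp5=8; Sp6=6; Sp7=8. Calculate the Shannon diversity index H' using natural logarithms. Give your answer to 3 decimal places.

Total N = 11+9+12+10+8+6+8 = 64, so the proportions are 0.17188, 0.14062, 0.1875, 0.15625, 0.125, 0.09375, 0.125 (working shown to 5 dp, full precision carried).
Each pᵢ ln pᵢ term: 0.17188×(-1.76099)=-0.30267, 0.14062×(-1.96166)=-0.27586, 0.1875×(-1.67398)=-0.31387, 0.15625×(-1.85630)=-0.29005, 0.125×(-2.07944)=-0.25993, 0.09375×(-2.36712)=-0.22192, 0.125×(-2.07944)=-0.25993.
Sum = -1.92422, so H' = 1.924.

1.924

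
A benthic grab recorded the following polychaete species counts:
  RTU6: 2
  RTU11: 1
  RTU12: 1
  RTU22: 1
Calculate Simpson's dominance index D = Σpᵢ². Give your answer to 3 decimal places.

0.280

Total N = 2+1+1+1 = 5, so the proportions are 0.4, 0.2, 0.2, 0.2 (working shown to 5 dp, full precision carried).
D = 0.4² + 0.2² + 0.2² + 0.2² = 0.16000 + 0.04000 + 0.04000 + 0.04000 = 0.28000.
To 3 decimal places, D = 0.280.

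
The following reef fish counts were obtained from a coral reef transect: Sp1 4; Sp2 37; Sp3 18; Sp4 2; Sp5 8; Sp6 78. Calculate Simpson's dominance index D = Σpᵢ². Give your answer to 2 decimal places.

Total N = 4+37+18+2+8+78 = 147, so the proportions are 0.0272, 0.2517, 0.1224, 0.0136, 0.0544, 0.5306 (working shown to 4 dp, full precision carried).
D = 0.0272² + 0.2517² + 0.1224² + 0.0136² + 0.0544² + 0.5306² = 0.0007 + 0.0634 + 0.0150 + 0.0002 + 0.0030 + 0.2815 = 0.3638.
To 2 decimal places, D = 0.36.

0.36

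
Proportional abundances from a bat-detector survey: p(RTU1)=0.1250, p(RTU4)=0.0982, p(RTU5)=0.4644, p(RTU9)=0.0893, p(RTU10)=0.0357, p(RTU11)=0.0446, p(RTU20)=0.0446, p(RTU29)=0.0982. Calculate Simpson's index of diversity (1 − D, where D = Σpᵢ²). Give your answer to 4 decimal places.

D = 0.125² + 0.0982² + 0.4644² + 0.0893² + 0.0357² + 0.0446² + 0.0446² + 0.0982² = 0.015625 + 0.009643 + 0.215667 + 0.007974 + 0.001274 + 0.001989 + 0.001989 + 0.009643 = 0.263806 (working shown to 6 dp, full precision carried).
So 1 − D = 0.736194, i.e. 0.7362 to 4 decimal places.

0.7362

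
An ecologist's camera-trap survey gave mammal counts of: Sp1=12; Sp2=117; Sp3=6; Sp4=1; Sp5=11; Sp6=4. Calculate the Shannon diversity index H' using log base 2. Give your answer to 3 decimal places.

1.222

Total N = 12+117+6+1+11+4 = 151, so the proportions are 0.07947, 0.77483, 0.03974, 0.00662, 0.07285, 0.02649 (working shown to 5 dp, full precision carried).
Each pᵢ log₂ pᵢ term: 0.07947×(-3.65344)=-0.29034, 0.77483×(-0.36804)=-0.28517, 0.03974×(-4.65344)=-0.18490, 0.00662×(-7.23840)=-0.04794, 0.07285×(-3.77897)=-0.27529, 0.02649×(-5.23840)=-0.13877.
Sum = -1.22241, so H' = 1.222.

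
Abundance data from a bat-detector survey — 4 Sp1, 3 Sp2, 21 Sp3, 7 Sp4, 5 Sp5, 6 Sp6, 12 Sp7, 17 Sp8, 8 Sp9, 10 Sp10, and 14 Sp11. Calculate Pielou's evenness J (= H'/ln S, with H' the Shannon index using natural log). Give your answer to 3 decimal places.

0.936

Total N = 4+3+21+7+5+6+12+17+8+10+14 = 107, so the proportions are 0.03738, 0.02804, 0.19626, 0.06542, 0.04673, 0.05607, 0.11215, 0.15888, 0.07477, 0.09346, 0.13084 (working shown to 5 dp, full precision carried).
H' = −Σ pᵢ ln pᵢ = −((-0.12286) + (-0.10021) + (-0.31957) + (-0.17840) + (-0.14315) + (-0.16156) + (-0.24537) + (-0.29228) + (-0.19390) + (-0.22152) + (-0.26610)) = 2.24491.
With S = 11 species, ln S = 2.39790, so J = 2.24491/2.39790 = 0.93620, i.e. 0.936 to 3 decimal places.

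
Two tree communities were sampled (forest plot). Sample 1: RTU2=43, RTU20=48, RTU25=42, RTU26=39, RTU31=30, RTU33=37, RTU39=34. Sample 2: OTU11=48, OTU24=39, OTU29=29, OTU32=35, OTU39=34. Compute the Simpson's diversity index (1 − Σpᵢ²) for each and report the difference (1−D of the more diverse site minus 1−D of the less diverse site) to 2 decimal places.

Sample 1: N=273, proportions 0.1575, 0.1758, 0.1538, 0.1429, 0.1099, 0.1355, 0.1245, giving 1−D = 0.8542 (working shown to 4 dp, full precision carried).
Sample 2: N=185, proportions 0.2595, 0.2108, 0.1568, 0.1892, 0.1838, giving 1−D = 0.7941.
Difference = |0.8542 − 0.7941| = 0.0601, i.e. 0.06 to 2 decimal places.

0.06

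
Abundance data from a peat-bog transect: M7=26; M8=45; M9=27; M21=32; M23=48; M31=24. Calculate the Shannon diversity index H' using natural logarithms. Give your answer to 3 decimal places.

Total N = 26+45+27+32+48+24 = 202, so the proportions are 0.12871, 0.22277, 0.13366, 0.15842, 0.23762, 0.11881 (working shown to 5 dp, full precision carried).
Each pᵢ ln pᵢ term: 0.12871×(-2.05017)=-0.26388, 0.22277×(-1.50161)=-0.33452, 0.13366×(-2.01243)=-0.26899, 0.15842×(-1.84253)=-0.29189, 0.23762×(-1.43707)=-0.34148, 0.11881×(-2.13021)=-0.25309.
Sum = -1.75385, so H' = 1.754.

1.754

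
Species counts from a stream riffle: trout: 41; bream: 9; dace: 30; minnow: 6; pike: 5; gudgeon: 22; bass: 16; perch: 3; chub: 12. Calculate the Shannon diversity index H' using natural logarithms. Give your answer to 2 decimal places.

1.93

Total N = 41+9+30+6+5+22+16+3+12 = 144, so the proportions are 0.2847, 0.0625, 0.2083, 0.0417, 0.0347, 0.1528, 0.1111, 0.0208, 0.0833 (working shown to 4 dp, full precision carried).
Each pᵢ ln pᵢ term: 0.2847×(-1.2562)=-0.3577, 0.0625×(-2.7726)=-0.1733, 0.2083×(-1.5686)=-0.3268, 0.0417×(-3.1781)=-0.1324, 0.0347×(-3.3604)=-0.1167, 0.1528×(-1.8788)=-0.2870, 0.1111×(-2.1972)=-0.2441, 0.0208×(-3.8712)=-0.0807, 0.0833×(-2.4849)=-0.2071.
Sum = -1.9258, so H' = 1.93.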